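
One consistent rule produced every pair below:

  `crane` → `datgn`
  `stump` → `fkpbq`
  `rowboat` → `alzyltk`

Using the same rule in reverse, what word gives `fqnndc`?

speech

c(2)→d(3) and r(17)→a(0) fit y≡5x+19 (mod 26); the inverse of 5 mod 26 is 21. This is an affine cipher: with a=0,…,z=25, each position x becomes (5x+19) mod 26.
Decoding fqnndc: f(5)→21·(5−19)≡18=s; q(16)→21·(16−19)≡15=p; n(13)→21·(13−19)≡4=e; n(13)→21·(13−19)≡4=e; d(3)→21·(3−19)≡2=c; c(2)→21·(2−19)≡7=h (all mod 26).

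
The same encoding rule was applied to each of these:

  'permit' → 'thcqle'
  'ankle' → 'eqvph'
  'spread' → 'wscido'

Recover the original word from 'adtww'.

waist

Shifts by position in permit: pos 0: p→t (+4), pos 1: e→h (+3), pos 2: r→c (+11), pos 3: m→q (+4), pos 4: i→l (+3), pos 5: t→e (+11) — repeating every 3. It's a Vigenère-style cipher with numeric key [4,3,11]: position i shifts by key[i mod 3].
Decoding adtww: a−4=w, d−3=a, t−11=i, w−4=s, w−3=t.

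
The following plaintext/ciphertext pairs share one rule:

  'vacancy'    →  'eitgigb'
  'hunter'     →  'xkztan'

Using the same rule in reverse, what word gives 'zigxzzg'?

The output letters match the input read backwards, each shifted +6: vacancy reversed is ycnacav. The word is reversed, then every letter is shifted forward by 6.
Undoing it on zigxzzg: shift back: z−6=t, i−6=c, g−6=a, x−6=r, z−6=t, z−6=t, g−6=a → tcartta; then reverse → attract.

attract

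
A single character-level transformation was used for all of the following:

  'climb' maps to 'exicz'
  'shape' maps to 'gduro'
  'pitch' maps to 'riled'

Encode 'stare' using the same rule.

c(2)→e(4) and l(11)→x(23) fit y≡5x+20 (mod 26); the inverse of 5 mod 26 is 21. Each letter's alphabet position (a=0..z=25) is mapped through 5·x+20 mod 26 — an affine cipher.
On stare: s(18)→5·18+20≡6=g; t(19)→5·19+20≡11=l; a(0)→5·0+20≡20=u; r(17)→5·17+20≡1=b; e(4)→5·4+20≡14=o (all mod 26).

glubo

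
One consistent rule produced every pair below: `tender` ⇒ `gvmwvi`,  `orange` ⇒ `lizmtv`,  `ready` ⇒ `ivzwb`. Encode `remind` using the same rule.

ivnrmw

Each pair mirrors across the alphabet (t↔g, e↔v, n↔m): positions sum to 25. This is the alphabet-reversal cipher (Atbash): a becomes z, b becomes y, etc.
Applying it to remind: r↔i, e↔v, m↔n, i↔r, n↔m, d↔w.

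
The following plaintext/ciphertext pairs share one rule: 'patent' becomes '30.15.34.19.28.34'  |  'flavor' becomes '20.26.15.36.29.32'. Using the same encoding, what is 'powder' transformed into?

30.29.37.18.19.32

p is letter #16 and maps to 30: an offset of 14. Letters become their 1-based position plus 14 (so a→15, b→16, …).
For powder: p=16→30, o=15→29, w=23→37, d=4→18, e=5→19, r=18→32.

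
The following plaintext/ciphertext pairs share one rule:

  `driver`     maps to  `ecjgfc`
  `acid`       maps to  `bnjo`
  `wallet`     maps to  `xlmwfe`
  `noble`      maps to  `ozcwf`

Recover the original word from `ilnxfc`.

hammer

Shifts by position in driver: pos 0: d→e (+1), pos 1: r→c (+11), pos 2: i→j (+1), pos 3: v→g (+11) — repeating every 2. A repeating key of period 2 is used — shifts +1, +11 over and over.
Undoing it on ilnxfc: i−1=h, l−11=a, n−1=m, x−11=m, f−1=e, c−11=r.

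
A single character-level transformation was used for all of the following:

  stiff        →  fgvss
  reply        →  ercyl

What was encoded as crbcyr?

people

Compare letters: s→f is +13, t→g is +13, i→v is +13 — a constant shift. This is a Caesar cipher with shift 13.
Undoing it on crbcyr: c−13=p, r−13=e, b−13=o, c−13=p, y−13=l, r−13=e.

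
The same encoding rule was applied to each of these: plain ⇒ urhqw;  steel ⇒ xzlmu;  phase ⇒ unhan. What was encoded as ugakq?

In plain: p→u is +5, l→r is +6, a→h is +7, i→q is +8 — the shift increases by 1 each position. Each letter shifts forward by (position + 5), i.e. 5, 6, 7, … — the shift grows by one for each successive letter.
Undoing it on ugakq: u−5=p, g−6=a, a−7=t, k−8=c, q−9=h.

patch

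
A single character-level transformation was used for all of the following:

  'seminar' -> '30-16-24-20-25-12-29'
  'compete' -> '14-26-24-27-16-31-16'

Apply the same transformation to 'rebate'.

s is letter #19 and maps to 30: an offset of 11. The number is (letter's place in the alphabet, a=1) + 11.
On rebate: r=18→29, e=5→16, b=2→13, a=1→12, t=20→31, e=5→16.

29-16-13-12-31-16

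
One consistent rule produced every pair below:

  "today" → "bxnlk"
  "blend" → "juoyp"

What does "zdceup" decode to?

rustic

In today: t→b is +8, o→x is +9, d→n is +10, a→l is +11 — the shift increases by 1 each position. The shift increases by 1 at each position, starting from +8: 8, 9, 10, ….
Decoding zdceup: z−8=r, d−9=u, c−10=s, e−11=t, u−12=i, p−13=c.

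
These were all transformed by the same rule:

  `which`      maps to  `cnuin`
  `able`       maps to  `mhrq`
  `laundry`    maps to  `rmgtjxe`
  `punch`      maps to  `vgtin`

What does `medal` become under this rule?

The rule splits by letter class: vowels +12, consonants +6.
Applying it to medal: m(cons)+6=s, e(vowel)+12=q, d(cons)+6=j, a(vowel)+12=m, l(cons)+6=r.

sqjmr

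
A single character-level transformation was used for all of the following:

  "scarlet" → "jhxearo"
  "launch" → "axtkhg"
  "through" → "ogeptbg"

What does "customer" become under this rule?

htjopfre

s(18)→j(9) and c(2)→h(7) fit y≡5x+23 (mod 26); the inverse of 5 mod 26 is 21. This is an affine cipher: with a=0,…,z=25, each position x becomes (5x+23) mod 26.
Applying it to customer: c(2)→5·2+23≡7=h; u(20)→5·20+23≡19=t; s(18)→5·18+23≡9=j; t(19)→5·19+23≡14=o; o(14)→5·14+23≡15=p; m(12)→5·12+23≡5=f; e(4)→5·4+23≡17=r; r(17)→5·17+23≡4=e (all mod 26).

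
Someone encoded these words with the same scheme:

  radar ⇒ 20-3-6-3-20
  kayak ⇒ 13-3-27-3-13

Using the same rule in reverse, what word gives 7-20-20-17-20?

error

r is letter #18 and maps to 20: an offset of 2. Letters become their 1-based position plus 2 (so a→3, b→4, …).
Undoing it on 7-20-20-17-20: 7→(7−2)÷1=5=e, 20→(20−2)÷1=18=r, 20→(20−2)÷1=18=r, 17→(17−2)÷1=15=o, 20→(20−2)÷1=18=r.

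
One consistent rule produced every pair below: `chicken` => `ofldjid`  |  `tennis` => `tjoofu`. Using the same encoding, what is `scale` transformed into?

fmbdt

The word is reversed, then every letter is shifted forward by 1.
On scale: reverse → elacs; then shift: e+1=f, l+1=m, a+1=b, c+1=d, s+1=t.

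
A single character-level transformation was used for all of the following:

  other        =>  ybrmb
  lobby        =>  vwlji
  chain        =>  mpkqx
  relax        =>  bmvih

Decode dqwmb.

Shifts by position in other: pos 0: o→y (+10), pos 1: t→b (+8), pos 2: h→r (+10), pos 3: e→m (+8) — repeating every 2. It's a Vigenère-style cipher with numeric key [10,8]: position i shifts by key[i mod 2].
Decoding dqwmb: d−10=t, q−8=i, w−10=m, m−8=e, b−10=r.

timer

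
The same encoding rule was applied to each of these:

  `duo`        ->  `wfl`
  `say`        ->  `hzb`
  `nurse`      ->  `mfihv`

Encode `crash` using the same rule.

xizhs

Each pair mirrors across the alphabet (d↔w, u↔f, o↔l): positions sum to 25. This is the alphabet-reversal cipher (Atbash): a becomes z, b becomes y, etc.
On crash: c↔x, r↔i, a↔z, s↔h, h↔s.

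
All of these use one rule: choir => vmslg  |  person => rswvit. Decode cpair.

The output letters match the input read backwards, each shifted +4: choir reversed is riohc. Two steps: reverse the string, then apply a Caesar shift of +4.
Decoding cpair: shift back: c−4=y, p−4=l, a−4=w, i−4=e, r−4=n → ylwen; then reverse → newly.

newly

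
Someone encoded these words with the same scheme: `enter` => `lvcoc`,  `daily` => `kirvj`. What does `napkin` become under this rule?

uiyutz

In enter: e→l is +7, n→v is +8, t→c is +9, e→o is +10 — the shift increases by 1 each position. Letter i (0-indexed) is shifted by i+7, so successive shifts are 7, 8, 9, ….
On napkin: n+7=u, a+8=i, p+9=y, k+10=u, i+11=t, n+12=z.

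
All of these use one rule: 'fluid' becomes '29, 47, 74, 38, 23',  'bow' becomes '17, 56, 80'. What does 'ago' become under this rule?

f(#6)→29 and l(#12)→47: differences scale by 3, so n = 3·pos + 11. Each letter becomes 3×(its alphabet position, a=1..z=26) + 11.
For ago: a=1→14, g=7→32, o=15→56.

14, 32, 56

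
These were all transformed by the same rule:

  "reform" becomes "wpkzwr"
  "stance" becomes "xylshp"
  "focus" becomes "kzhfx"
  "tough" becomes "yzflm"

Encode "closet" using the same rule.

The rule splits by letter class: vowels +11, consonants +5.
On closet: c(cons)+5=h, l(cons)+5=q, o(vowel)+11=z, s(cons)+5=x, e(vowel)+11=p, t(cons)+5=y.

hqzxpy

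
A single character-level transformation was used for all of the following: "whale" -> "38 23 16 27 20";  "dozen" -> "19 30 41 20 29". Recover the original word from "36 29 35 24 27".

until

Each letter is replaced by its alphabet position (a=1..z=26) + 15.
Reversing it on 36 29 35 24 27: 36→(36−15)÷1=21=u, 29→(29−15)÷1=14=n, 35→(35−15)÷1=20=t, 24→(24−15)÷1=9=i, 27→(27−15)÷1=12=l.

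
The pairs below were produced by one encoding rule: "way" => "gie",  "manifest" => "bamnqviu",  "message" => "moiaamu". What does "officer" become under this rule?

The output letters match the input read backwards, each shifted +8: way reversed is yaw. The word is reversed, then every letter is shifted forward by 8.
Applying it to officer: reverse → reciffo; then shift: r+8=z, e+8=m, c+8=k, i+8=q, f+8=n, f+8=n, o+8=w.

zmkqnnw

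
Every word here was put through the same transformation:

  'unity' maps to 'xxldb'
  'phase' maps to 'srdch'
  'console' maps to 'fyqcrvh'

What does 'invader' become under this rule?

It's a Vigenère-style cipher with numeric key [3,10]: position i shifts by key[i mod 2].
Applying it to invader: i+3=l, n+10=x, v+3=y, a+10=k, d+3=g, e+10=o, r+3=u.

lxykgou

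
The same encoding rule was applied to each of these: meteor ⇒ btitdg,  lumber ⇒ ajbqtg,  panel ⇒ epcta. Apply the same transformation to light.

It's a constant shift of +15 (ROT15).
On light: l+15=a, i+15=x, g+15=v, h+15=w, t+15=i.

axvwi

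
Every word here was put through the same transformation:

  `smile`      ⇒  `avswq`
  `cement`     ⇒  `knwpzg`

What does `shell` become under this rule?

aqowx

In smile: s→a is +8, m→v is +9, i→s is +10, l→w is +11 — the shift increases by 1 each position. Each letter shifts forward by (position + 8), i.e. 8, 9, 10, … — the shift grows by one for each successive letter.
Applying it to shell: s+8=a, h+9=q, e+10=o, l+11=w, l+12=x.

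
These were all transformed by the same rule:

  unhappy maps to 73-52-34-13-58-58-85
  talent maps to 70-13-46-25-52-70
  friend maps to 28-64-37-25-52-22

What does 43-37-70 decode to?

kit

u(#21)→73 and n(#14)→52: differences scale by 3, so n = 3·pos + 10. The formula is n = 3×(alphabet index, a=1) + 10.
Reversing it on 43-37-70: 43→(43−10)÷3=11=k, 37→(37−10)÷3=9=i, 70→(70−10)÷3=20=t.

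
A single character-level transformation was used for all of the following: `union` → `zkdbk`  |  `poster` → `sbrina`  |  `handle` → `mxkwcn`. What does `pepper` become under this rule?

snssna

u(20)→z(25) and n(13)→k(10) fit y≡17x+23 (mod 26); the inverse of 17 mod 26 is 23. This is an affine cipher: with a=0,…,z=25, each position x becomes (17x+23) mod 26.
Applying it to pepper: p(15)→17·15+23≡18=s; e(4)→17·4+23≡13=n; p(15)→17·15+23≡18=s; p(15)→17·15+23≡18=s; e(4)→17·4+23≡13=n; r(17)→17·17+23≡0=a (all mod 26).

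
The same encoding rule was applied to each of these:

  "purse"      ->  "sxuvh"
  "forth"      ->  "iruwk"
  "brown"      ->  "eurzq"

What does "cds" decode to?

Every letter moves 3 places later in the alphabet, wrapping around z→a.
Undoing it on cds: c−3=z, d−3=a, s−3=p.

zap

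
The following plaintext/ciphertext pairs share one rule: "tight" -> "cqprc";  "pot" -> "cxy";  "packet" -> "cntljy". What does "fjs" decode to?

The output letters match the input read backwards, each shifted +9: tight reversed is thgit. The word is reversed, then every letter is shifted forward by 9.
Decoding fjs: shift back: f−9=w, j−9=a, s−9=j → waj; then reverse → jaw.

jaw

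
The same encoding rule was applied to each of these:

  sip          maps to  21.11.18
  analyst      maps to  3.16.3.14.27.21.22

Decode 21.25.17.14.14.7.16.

swollen

s is letter #19 and maps to 21: an offset of 2. The number is (letter's place in the alphabet, a=1) + 2.
Undoing it on 21.25.17.14.14.7.16: 21→(21−2)÷1=19=s, 25→(25−2)÷1=23=w, 17→(17−2)÷1=15=o, 14→(14−2)÷1=12=l, 14→(14−2)÷1=12=l, 7→(7−2)÷1=5=e, 16→(16−2)÷1=14=n.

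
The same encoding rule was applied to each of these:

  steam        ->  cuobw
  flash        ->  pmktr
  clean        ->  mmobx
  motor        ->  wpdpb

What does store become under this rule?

It's a Vigenère-style cipher with numeric key [10,1]: position i shifts by key[i mod 2].
Applying it to store: s+10=c, t+1=u, o+10=y, r+1=s, e+10=o.

cuyso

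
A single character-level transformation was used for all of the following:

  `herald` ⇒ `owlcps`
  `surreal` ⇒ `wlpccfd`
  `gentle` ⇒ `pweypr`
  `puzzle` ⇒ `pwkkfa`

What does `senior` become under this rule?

cztypd

The output letters match the input read backwards, each shifted +11: herald reversed is dlareh. Two steps: reverse the string, then apply a Caesar shift of +11.
Applying it to senior: reverse → roines; then shift: r+11=c, o+11=z, i+11=t, n+11=y, e+11=p, s+11=d.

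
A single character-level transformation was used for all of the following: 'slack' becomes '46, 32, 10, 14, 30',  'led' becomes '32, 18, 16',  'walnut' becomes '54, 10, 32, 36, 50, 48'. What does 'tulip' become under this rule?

s(#19)→46 and l(#12)→32: differences scale by 2, so n = 2·pos + 8. The formula is n = 2×(alphabet index, a=1) + 8.
Applying it to tulip: t=20→48, u=21→50, l=12→32, i=9→26, p=16→40.

48, 50, 32, 26, 40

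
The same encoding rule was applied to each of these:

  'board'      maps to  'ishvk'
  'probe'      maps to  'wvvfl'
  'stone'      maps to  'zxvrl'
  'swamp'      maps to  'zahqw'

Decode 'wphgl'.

Shifts by position in board: pos 0: b→i (+7), pos 1: o→s (+4), pos 2: a→h (+7), pos 3: r→v (+4) — repeating every 2. It's a Vigenère-style cipher with numeric key [7,4]: position i shifts by key[i mod 2].
Decoding wphgl: w−7=p, p−4=l, h−7=a, g−4=c, l−7=e.

place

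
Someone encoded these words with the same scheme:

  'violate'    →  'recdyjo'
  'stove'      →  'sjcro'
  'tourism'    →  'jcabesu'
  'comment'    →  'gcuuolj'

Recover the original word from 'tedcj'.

v(21)→r(17) and i(8)→e(4) fit y≡17x+24 (mod 26); the inverse of 17 mod 26 is 23. Treating letters as 0–25, the rule is x ↦ 17x + 24 (mod 26).
Decoding tedcj: t(19)→23·(19−24)≡15=p; e(4)→23·(4−24)≡8=i; d(3)→23·(3−24)≡11=l; c(2)→23·(2−24)≡14=o; j(9)→23·(9−24)≡19=t (all mod 26).

pilot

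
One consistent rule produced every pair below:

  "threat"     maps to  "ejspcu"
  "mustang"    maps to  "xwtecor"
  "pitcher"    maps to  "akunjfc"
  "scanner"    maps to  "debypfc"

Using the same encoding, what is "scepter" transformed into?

defavfc

A repeating key of period 3 is used — shifts +11, +2, +1 over and over.
Applying it to scepter: s+11=d, c+2=e, e+1=f, p+11=a, t+2=v, e+1=f, r+11=c.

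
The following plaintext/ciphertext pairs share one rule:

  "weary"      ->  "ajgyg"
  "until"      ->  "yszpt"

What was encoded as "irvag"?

empty

In weary: w→a is +4, e→j is +5, a→g is +6, r→y is +7 — the shift increases by 1 each position. The shift increases by 1 at each position, starting from +4: 4, 5, 6, ….
Reversing it on irvag: i−4=e, r−5=m, v−6=p, a−7=t, g−8=y.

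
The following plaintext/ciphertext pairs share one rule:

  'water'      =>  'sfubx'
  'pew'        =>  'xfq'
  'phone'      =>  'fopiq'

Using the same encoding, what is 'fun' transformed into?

ovg

The output letters match the input read backwards, each shifted +1: water reversed is retaw. Two steps: reverse the string, then apply a Caesar shift of +1.
On fun: reverse → nuf; then shift: n+1=o, u+1=v, f+1=g.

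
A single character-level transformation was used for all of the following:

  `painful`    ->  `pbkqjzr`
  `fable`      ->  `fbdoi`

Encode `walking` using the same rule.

wbnnmsm

In painful: p→p is +0, a→b is +1, i→k is +2, n→q is +3 — the shift increases by 1 each position. The shift increases by 1 at each position, starting from +0: 0, 1, 2, ….
On walking: w+0=w, a+1=b, l+2=n, k+3=n, i+4=m, n+5=s, g+6=m.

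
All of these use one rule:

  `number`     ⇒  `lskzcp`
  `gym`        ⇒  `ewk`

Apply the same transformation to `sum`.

qsk

Compare letters: n→l is +24, u→s is +24, m→k is +24 — a constant shift. Every letter moves 24 places later in the alphabet, wrapping around z→a.
On sum: s+24=q, u+24=s, m+24=k.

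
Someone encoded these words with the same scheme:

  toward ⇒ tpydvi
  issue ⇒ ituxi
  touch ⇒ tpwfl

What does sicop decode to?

shall

In toward: t→t is +0, o→p is +1, w→y is +2, a→d is +3 — the shift increases by 1 each position. Each letter shifts forward by its position index (0, 1, 2, …) — the shift grows by one for each successive letter.
Undoing it on sicop: s−0=s, i−1=h, c−2=a, o−3=l, p−4=l.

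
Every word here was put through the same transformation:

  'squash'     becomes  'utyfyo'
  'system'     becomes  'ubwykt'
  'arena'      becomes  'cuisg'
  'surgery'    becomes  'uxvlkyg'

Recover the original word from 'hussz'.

front

In squash: s→u is +2, q→t is +3, u→y is +4, a→f is +5 — the shift increases by 1 each position. Letter i (0-indexed) is shifted by i+2, so successive shifts are 2, 3, 4, ….
Decoding hussz: h−2=f, u−3=r, s−4=o, s−5=n, z−6=t.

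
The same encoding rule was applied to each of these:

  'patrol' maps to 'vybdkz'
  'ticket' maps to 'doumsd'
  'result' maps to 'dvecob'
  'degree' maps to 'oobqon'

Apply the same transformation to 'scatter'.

boddkmc

The output letters match the input read backwards, each shifted +10: patrol reversed is lortap. Two steps: reverse the string, then apply a Caesar shift of +10.
For scatter: reverse → rettacs; then shift: r+10=b, e+10=o, t+10=d, t+10=d, a+10=k, c+10=m, s+10=c.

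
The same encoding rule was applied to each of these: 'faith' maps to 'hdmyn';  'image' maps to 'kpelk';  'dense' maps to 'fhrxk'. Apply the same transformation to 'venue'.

xhrzk

In faith: f→h is +2, a→d is +3, i→m is +4, t→y is +5 — the shift increases by 1 each position. Each letter shifts forward by (position + 2), i.e. 2, 3, 4, … — the shift grows by one for each successive letter.
For venue: v+2=x, e+3=h, n+4=r, u+5=z, e+6=k.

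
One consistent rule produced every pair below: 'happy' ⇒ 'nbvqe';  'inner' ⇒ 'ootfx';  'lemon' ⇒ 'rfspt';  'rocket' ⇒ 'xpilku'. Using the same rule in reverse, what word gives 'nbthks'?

hanger

Shifts by position in happy: pos 0: h→n (+6), pos 1: a→b (+1), pos 2: p→v (+6), pos 3: p→q (+1) — repeating every 2. A repeating key of period 2 is used — shifts +6, +1 over and over.
Decoding nbthks: n−6=h, b−1=a, t−6=n, h−1=g, k−6=e, s−1=r.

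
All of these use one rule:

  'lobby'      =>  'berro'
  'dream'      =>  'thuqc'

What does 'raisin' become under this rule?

Compare letters: l→b is +16, o→e is +16, b→r is +16 — a constant shift. This is a Caesar cipher with shift 16.
For raisin: r+16=h, a+16=q, i+16=y, s+16=i, i+16=y, n+16=d.

hqyiyd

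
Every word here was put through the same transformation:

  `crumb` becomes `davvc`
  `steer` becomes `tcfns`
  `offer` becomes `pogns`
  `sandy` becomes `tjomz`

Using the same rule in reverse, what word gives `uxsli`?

Shifts by position in crumb: pos 0: c→d (+1), pos 1: r→a (+9), pos 2: u→v (+1), pos 3: m→v (+9) — repeating every 2. It's a Vigenère-style cipher with numeric key [1,9]: position i shifts by key[i mod 2].
Reversing it on uxsli: u−1=t, x−9=o, s−1=r, l−9=c, i−1=h.

torch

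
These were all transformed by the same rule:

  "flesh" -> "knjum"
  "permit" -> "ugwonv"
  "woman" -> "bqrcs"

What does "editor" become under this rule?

Shifts by position in flesh: pos 0: f→k (+5), pos 1: l→n (+2), pos 2: e→j (+5), pos 3: s→u (+2) — repeating every 2. It's a Vigenère-style cipher with numeric key [5,2]: position i shifts by key[i mod 2].
On editor: e+5=j, d+2=f, i+5=n, t+2=v, o+5=t, r+2=t.

jfnvtt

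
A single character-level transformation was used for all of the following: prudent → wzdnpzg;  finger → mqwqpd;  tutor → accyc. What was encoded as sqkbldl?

The shift increases by 1 at each position, starting from +7: 7, 8, 9, ….
Reversing it on sqkbldl: s−7=l, q−8=i, k−9=b, b−10=r, l−11=a, d−12=r, l−13=y.

library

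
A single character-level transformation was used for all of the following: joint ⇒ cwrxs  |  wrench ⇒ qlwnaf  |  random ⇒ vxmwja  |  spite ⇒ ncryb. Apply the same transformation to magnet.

The word is reversed, then every letter is shifted forward by 9.
Applying it to magnet: reverse → tengam; then shift: t+9=c, e+9=n, n+9=w, g+9=p, a+9=j, m+9=v.

cnwpjv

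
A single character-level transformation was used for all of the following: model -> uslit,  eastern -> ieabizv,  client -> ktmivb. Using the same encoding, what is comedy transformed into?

The shift depends on letter class: consonant m→u is +8, but vowel o→s is +4. Two shifts are in play — +4 for a/e/i/o/u, +8 for every other letter.
On comedy: c(cons)+8=k, o(vowel)+4=s, m(cons)+8=u, e(vowel)+4=i, d(cons)+8=l, y(cons)+8=g.

ksuilg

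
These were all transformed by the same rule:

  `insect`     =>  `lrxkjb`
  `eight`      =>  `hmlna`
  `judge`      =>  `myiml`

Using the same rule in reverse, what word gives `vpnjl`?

slide

Letter i (0-indexed) is shifted by i+3, so successive shifts are 3, 4, 5, ….
Decoding vpnjl: v−3=s, p−4=l, n−5=i, j−6=d, l−7=e.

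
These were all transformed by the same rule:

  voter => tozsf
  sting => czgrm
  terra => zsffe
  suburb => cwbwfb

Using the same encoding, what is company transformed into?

youlerk

v(21)→t(19) and o(14)→o(14) fit y≡23x+4 (mod 26); the inverse of 23 mod 26 is 17. Each letter's alphabet position (a=0..z=25) is mapped through 23·x+4 mod 26 — an affine cipher.
Applying it to company: c(2)→23·2+4≡24=y; o(14)→23·14+4≡14=o; m(12)→23·12+4≡20=u; p(15)→23·15+4≡11=l; a(0)→23·0+4≡4=e; n(13)→23·13+4≡17=r; y(24)→23·24+4≡10=k (all mod 26).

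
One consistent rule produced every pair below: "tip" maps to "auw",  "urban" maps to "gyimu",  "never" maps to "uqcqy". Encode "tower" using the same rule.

The shift depends on letter class: consonant t→a is +7, but vowel i→u is +12. Vowels shift forward by 12 and consonants shift forward by 7.
For tower: t(cons)+7=a, o(vowel)+12=a, w(cons)+7=d, e(vowel)+12=q, r(cons)+7=y.

aadqy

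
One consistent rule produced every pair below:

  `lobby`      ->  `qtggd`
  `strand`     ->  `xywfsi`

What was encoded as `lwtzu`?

group

Compare letters: l→q is +5, o→t is +5, b→g is +5 — a constant shift. This is a Caesar cipher with shift 5.
Reversing it on lwtzu: l−5=g, w−5=r, t−5=o, z−5=u, u−5=p.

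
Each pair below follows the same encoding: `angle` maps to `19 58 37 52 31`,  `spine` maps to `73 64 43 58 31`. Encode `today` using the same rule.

a(#1)→19 and n(#14)→58: differences scale by 3, so n = 3·pos + 16. With a=1..z=26, the number is 3·pos + 16.
On today: t=20→76, o=15→61, d=4→28, a=1→19, y=25→91.

76 61 28 19 91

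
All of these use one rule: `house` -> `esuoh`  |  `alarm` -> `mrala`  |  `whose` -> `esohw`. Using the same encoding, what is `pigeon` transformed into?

noegip

The word is simply reversed.
For pigeon: reverse → noegip.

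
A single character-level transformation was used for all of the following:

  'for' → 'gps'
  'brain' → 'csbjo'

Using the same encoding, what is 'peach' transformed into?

Compare letters: f→g is +1, o→p is +1, r→s is +1 — a constant shift. It's a constant shift of +1 (ROT1).
Applying it to peach: p+1=q, e+1=f, a+1=b, c+1=d, h+1=i.

qfbdi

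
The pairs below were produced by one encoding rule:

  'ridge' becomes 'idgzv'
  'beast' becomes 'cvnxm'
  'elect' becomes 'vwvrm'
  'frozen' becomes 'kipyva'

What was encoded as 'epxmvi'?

poster

r(17)→i(8) and i(8)→d(3) fit y≡15x+13 (mod 26); the inverse of 15 mod 26 is 7. Treating letters as 0–25, the rule is x ↦ 15x + 13 (mod 26).
Reversing it on epxmvi: e(4)→7·(4−13)≡15=p; p(15)→7·(15−13)≡14=o; x(23)→7·(23−13)≡18=s; m(12)→7·(12−13)≡19=t; v(21)→7·(21−13)≡4=e; i(8)→7·(8−13)≡17=r (all mod 26).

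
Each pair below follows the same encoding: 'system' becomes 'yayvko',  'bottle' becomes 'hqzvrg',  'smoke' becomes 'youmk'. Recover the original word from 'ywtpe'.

Shifts by position in system: pos 0: s→y (+6), pos 1: y→a (+2), pos 2: s→y (+6), pos 3: t→v (+2) — repeating every 2. A repeating key of period 2 is used — shifts +6, +2 over and over.
Decoding ywtpe: y−6=s, w−2=u, t−6=n, p−2=n, e−6=y.

sunny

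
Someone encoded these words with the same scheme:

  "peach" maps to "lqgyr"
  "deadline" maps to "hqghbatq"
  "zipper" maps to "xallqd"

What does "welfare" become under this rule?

p(15)→l(11) and e(4)→q(16) fit y≡9x+6 (mod 26); the inverse of 9 mod 26 is 3. Treating letters as 0–25, the rule is x ↦ 9x + 6 (mod 26).
For welfare: w(22)→9·22+6≡22=w; e(4)→9·4+6≡16=q; l(11)→9·11+6≡1=b; f(5)→9·5+6≡25=z; a(0)→9·0+6≡6=g; r(17)→9·17+6≡3=d; e(4)→9·4+6≡16=q (all mod 26).

wqbzgdq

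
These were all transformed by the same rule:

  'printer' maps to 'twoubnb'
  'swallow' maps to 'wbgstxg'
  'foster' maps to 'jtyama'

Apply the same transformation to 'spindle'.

wuouluo

In printer: p→t is +4, r→w is +5, i→o is +6, n→u is +7 — the shift increases by 1 each position. The shift increases by 1 at each position, starting from +4: 4, 5, 6, ….
On spindle: s+4=w, p+5=u, i+6=o, n+7=u, d+8=l, l+9=u, e+10=o.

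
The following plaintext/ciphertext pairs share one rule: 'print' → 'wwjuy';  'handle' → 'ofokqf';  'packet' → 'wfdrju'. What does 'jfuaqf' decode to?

Shifts by position in print: pos 0: p→w (+7), pos 1: r→w (+5), pos 2: i→j (+1), pos 3: n→u (+7), pos 4: t→y (+5) — repeating every 3. It's a Vigenère-style cipher with numeric key [7,5,1]: position i shifts by key[i mod 3].
Decoding jfuaqf: j−7=c, f−5=a, u−1=t, a−7=t, q−5=l, f−1=e.

cattle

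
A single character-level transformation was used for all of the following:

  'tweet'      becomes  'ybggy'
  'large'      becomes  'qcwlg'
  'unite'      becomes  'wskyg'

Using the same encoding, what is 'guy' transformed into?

The rule splits by letter class: vowels +2, consonants +5.
Applying it to guy: g(cons)+5=l, u(vowel)+2=w, y(cons)+5=d.

lwd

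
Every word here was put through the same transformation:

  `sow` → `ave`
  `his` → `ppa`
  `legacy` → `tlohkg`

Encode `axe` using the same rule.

The shift depends on letter class: consonant s→a is +8, but vowel o→v is +7. Two shifts are in play — +7 for a/e/i/o/u, +8 for every other letter.
On axe: a(vowel)+7=h, x(cons)+8=f, e(vowel)+7=l.

hfl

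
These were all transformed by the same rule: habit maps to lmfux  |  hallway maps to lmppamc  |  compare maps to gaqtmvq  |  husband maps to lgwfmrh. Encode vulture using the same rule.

zgpxgvq

The shift depends on letter class: consonant h→l is +4, but vowel a→m is +12. Vowels shift forward by 12 and consonants shift forward by 4.
For vulture: v(cons)+4=z, u(vowel)+12=g, l(cons)+4=p, t(cons)+4=x, u(vowel)+12=g, r(cons)+4=v, e(vowel)+12=q.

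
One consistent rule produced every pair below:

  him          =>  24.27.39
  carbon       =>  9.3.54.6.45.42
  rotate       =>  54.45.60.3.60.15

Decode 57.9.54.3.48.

h(#8)→24 and i(#9)→27: differences scale by 3, so n = 3·pos + 0. With a=1..z=26, the number is 3·pos.
Decoding 57.9.54.3.48: 57→(57−0)÷3=19=s, 9→(9−0)÷3=3=c, 54→(54−0)÷3=18=r, 3→(3−0)÷3=1=a, 48→(48−0)÷3=16=p.

scrap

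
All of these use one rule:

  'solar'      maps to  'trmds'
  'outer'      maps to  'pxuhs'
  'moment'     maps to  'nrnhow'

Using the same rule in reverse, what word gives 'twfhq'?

The shifts repeat in a cycle of length 2: positions 0,1,… shift by +1, +3, then the pattern repeats.
Decoding twfhq: t−1=s, w−3=t, f−1=e, h−3=e, q−1=p.

steep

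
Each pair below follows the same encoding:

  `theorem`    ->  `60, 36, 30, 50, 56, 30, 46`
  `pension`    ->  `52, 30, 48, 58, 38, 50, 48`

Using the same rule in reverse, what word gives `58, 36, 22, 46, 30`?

shame

t(#20)→60 and h(#8)→36: differences scale by 2, so n = 2·pos + 20. Each letter becomes 2×(its alphabet position, a=1..z=26) + 20.
Decoding 58, 36, 22, 46, 30: 58→(58−20)÷2=19=s, 36→(36−20)÷2=8=h, 22→(22−20)÷2=1=a, 46→(46−20)÷2=13=m, 30→(30−20)÷2=5=e.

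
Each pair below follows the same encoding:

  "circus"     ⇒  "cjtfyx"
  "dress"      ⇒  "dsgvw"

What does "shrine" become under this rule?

In circus: c→c is +0, i→j is +1, r→t is +2, c→f is +3 — the shift increases by 1 each position. Each letter shifts forward by its position index (0, 1, 2, …) — the shift grows by one for each successive letter.
On shrine: s+0=s, h+1=i, r+2=t, i+3=l, n+4=r, e+5=j.

sitlrj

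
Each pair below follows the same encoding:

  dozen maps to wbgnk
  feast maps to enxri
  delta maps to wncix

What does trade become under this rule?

d(3)→w(22) and o(14)→b(1) fit y≡17x+23 (mod 26); the inverse of 17 mod 26 is 23. This is an affine cipher: with a=0,…,z=25, each position x becomes (17x+23) mod 26.
Applying it to trade: t(19)→17·19+23≡8=i; r(17)→17·17+23≡0=a; a(0)→17·0+23≡23=x; d(3)→17·3+23≡22=w; e(4)→17·4+23≡13=n (all mod 26).

iaxwn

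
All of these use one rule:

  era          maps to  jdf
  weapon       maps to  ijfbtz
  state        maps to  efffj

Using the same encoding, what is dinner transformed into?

The shift depends on letter class: consonant r→d is +12, but vowel e→j is +5. The rule splits by letter class: vowels +5, consonants +12.
For dinner: d(cons)+12=p, i(vowel)+5=n, n(cons)+12=z, n(cons)+12=z, e(vowel)+5=j, r(cons)+12=d.

pnzzjd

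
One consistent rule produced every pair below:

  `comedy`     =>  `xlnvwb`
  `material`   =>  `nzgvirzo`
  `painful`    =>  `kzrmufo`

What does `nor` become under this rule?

Letters are reflected about the middle of the alphabet (position → 25−position): Atbash.
On nor: n↔m, o↔l, r↔i.

mli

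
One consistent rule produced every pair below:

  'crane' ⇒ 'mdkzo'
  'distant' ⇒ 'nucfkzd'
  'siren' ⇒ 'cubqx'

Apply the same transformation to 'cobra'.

It's a Vigenère-style cipher with numeric key [10,12]: position i shifts by key[i mod 2].
For cobra: c+10=m, o+12=a, b+10=l, r+12=d, a+10=k.

maldk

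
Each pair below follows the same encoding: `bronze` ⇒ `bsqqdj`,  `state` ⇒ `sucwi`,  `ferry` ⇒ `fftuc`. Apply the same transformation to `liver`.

Letter i (0-indexed) is shifted by i+0, so successive shifts are 0, 1, 2, ….
For liver: l+0=l, i+1=j, v+2=x, e+3=h, r+4=v.

ljxhv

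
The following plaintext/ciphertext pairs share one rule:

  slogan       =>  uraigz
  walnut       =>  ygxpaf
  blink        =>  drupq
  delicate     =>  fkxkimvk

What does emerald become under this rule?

Shifts by position in slogan: pos 0: s→u (+2), pos 1: l→r (+6), pos 2: o→a (+12), pos 3: g→i (+2), pos 4: a→g (+6), pos 5: n→z (+12) — repeating every 3. A repeating key of period 3 is used — shifts +2, +6, +12 over and over.
Applying it to emerald: e+2=g, m+6=s, e+12=q, r+2=t, a+6=g, l+12=x, d+2=f.

gsqtgxf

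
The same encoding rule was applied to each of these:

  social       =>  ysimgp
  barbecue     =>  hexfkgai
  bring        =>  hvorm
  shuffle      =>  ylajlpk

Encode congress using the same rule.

istkxiyw

Shifts by position in social: pos 0: s→y (+6), pos 1: o→s (+4), pos 2: c→i (+6), pos 3: i→m (+4) — repeating every 2. A repeating key of period 2 is used — shifts +6, +4 over and over.
For congress: c+6=i, o+4=s, n+6=t, g+4=k, r+6=x, e+4=i, s+6=y, s+4=w.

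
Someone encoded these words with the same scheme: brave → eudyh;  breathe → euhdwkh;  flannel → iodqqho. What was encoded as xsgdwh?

update

Compare letters: b→e is +3, r→u is +3, a→d is +3 — a constant shift. Every letter moves 3 places later in the alphabet, wrapping around z→a.
Reversing it on xsgdwh: x−3=u, s−3=p, g−3=d, d−3=a, w−3=t, h−3=e.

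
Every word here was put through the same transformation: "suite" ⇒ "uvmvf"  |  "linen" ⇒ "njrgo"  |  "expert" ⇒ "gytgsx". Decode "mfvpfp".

Shifts by position in suite: pos 0: s→u (+2), pos 1: u→v (+1), pos 2: i→m (+4), pos 3: t→v (+2), pos 4: e→f (+1) — repeating every 3. It's a Vigenère-style cipher with numeric key [2,1,4]: position i shifts by key[i mod 3].
Reversing it on mfvpfp: m−2=k, f−1=e, v−4=r, p−2=n, f−1=e, p−4=l.

kernel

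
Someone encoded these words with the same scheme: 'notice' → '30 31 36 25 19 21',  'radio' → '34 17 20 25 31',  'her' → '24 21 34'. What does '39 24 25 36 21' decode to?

white

The number is (letter's place in the alphabet, a=1) + 16.
Decoding 39 24 25 36 21: 39→(39−16)÷1=23=w, 24→(24−16)÷1=8=h, 25→(25−16)÷1=9=i, 36→(36−16)÷1=20=t, 21→(21−16)÷1=5=e.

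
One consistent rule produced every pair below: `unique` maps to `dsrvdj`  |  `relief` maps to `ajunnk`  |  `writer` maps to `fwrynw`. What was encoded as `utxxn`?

Shifts by position in unique: pos 0: u→d (+9), pos 1: n→s (+5), pos 2: i→r (+9), pos 3: q→v (+5) — repeating every 2. It's a Vigenère-style cipher with numeric key [9,5]: position i shifts by key[i mod 2].
Reversing it on utxxn: u−9=l, t−5=o, x−9=o, x−5=s, n−9=e.

loose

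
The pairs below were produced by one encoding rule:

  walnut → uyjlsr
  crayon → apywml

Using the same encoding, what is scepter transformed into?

Compare letters: w→u is +24, a→y is +24, l→j is +24 — a constant shift. Every letter moves 24 places later in the alphabet, wrapping around z→a.
On scepter: s+24=q, c+24=a, e+24=c, p+24=n, t+24=r, e+24=c, r+24=p.

qacnrcp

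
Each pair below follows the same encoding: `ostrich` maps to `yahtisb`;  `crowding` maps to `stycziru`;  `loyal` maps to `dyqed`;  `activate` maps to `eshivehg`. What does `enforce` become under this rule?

Each letter's alphabet position (a=0..z=25) is mapped through 7·x+4 mod 26 — an affine cipher.
For enforce: e(4)→7·4+4≡6=g; n(13)→7·13+4≡17=r; f(5)→7·5+4≡13=n; o(14)→7·14+4≡24=y; r(17)→7·17+4≡19=t; c(2)→7·2+4≡18=s; e(4)→7·4+4≡6=g (all mod 26).

grnytsg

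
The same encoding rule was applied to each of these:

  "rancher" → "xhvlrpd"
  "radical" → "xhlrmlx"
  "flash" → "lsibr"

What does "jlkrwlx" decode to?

decimal

In rancher: r→x is +6, a→h is +7, n→v is +8, c→l is +9 — the shift increases by 1 each position. Letter i (0-indexed) is shifted by i+6, so successive shifts are 6, 7, 8, ….
Reversing it on jlkrwlx: j−6=d, l−7=e, k−8=c, r−9=i, w−10=m, l−11=a, x−12=l.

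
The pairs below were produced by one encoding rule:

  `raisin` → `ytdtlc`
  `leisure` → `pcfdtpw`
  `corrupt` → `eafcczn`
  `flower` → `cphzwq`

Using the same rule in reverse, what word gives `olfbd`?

squad

The output letters match the input read backwards, each shifted +11: raisin reversed is nisiar. The word is reversed, then every letter is shifted forward by 11.
Decoding olfbd: shift back: o−11=d, l−11=a, f−11=u, b−11=q, d−11=s → dauqs; then reverse → squad.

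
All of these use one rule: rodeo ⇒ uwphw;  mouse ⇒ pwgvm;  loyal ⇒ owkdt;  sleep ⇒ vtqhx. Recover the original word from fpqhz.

cheer

It's a Vigenère-style cipher with numeric key [3,8,12]: position i shifts by key[i mod 3].
Reversing it on fpqhz: f−3=c, p−8=h, q−12=e, h−3=e, z−8=r.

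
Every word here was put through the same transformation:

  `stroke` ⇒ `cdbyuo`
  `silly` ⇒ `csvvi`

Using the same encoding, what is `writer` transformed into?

gbsdob

Each letter is shifted forward by 10 in the alphabet (a Caesar shift of +10).
Applying it to writer: w+10=g, r+10=b, i+10=s, t+10=d, e+10=o, r+10=b.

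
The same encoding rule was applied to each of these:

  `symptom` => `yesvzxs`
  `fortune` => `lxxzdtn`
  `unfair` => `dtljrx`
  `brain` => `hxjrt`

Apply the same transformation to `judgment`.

The shift depends on letter class: consonant s→y is +6, but vowel o→x is +9. The rule splits by letter class: vowels +9, consonants +6.
Applying it to judgment: j(cons)+6=p, u(vowel)+9=d, d(cons)+6=j, g(cons)+6=m, m(cons)+6=s, e(vowel)+9=n, n(cons)+6=t, t(cons)+6=z.

pdjmsntz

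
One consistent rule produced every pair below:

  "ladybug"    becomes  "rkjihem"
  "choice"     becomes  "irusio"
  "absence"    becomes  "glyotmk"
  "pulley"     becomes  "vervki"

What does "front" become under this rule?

lbuxz

Shifts by position in ladybug: pos 0: l→r (+6), pos 1: a→k (+10), pos 2: d→j (+6), pos 3: y→i (+10) — repeating every 2. It's a Vigenère-style cipher with numeric key [6,10]: position i shifts by key[i mod 2].
On front: f+6=l, r+10=b, o+6=u, n+10=x, t+6=z.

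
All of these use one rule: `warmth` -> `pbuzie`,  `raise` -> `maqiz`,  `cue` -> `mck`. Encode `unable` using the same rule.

The output letters match the input read backwards, each shifted +8: warmth reversed is htmraw. Two steps: reverse the string, then apply a Caesar shift of +8.
Applying it to unable: reverse → elbanu; then shift: e+8=m, l+8=t, b+8=j, a+8=i, n+8=v, u+8=c.

mtjivc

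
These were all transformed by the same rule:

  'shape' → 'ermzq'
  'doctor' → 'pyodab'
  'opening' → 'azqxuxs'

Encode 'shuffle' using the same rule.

It's a Vigenère-style cipher with numeric key [12,10]: position i shifts by key[i mod 2].
On shuffle: s+12=e, h+10=r, u+12=g, f+10=p, f+12=r, l+10=v, e+12=q.

ergprvq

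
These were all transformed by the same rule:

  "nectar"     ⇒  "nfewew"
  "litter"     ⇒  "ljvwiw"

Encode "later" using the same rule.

Letter i (0-indexed) is shifted by i+0, so successive shifts are 0, 1, 2, ….
For later: l+0=l, a+1=b, t+2=v, e+3=h, r+4=v.

lbvhv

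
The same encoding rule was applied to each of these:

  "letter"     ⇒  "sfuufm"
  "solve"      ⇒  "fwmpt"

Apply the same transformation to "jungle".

fmhovk

The output letters match the input read backwards, each shifted +1: letter reversed is rettel. The word is reversed, then every letter is shifted forward by 1.
Applying it to jungle: reverse → elgnuj; then shift: e+1=f, l+1=m, g+1=h, n+1=o, u+1=v, j+1=k.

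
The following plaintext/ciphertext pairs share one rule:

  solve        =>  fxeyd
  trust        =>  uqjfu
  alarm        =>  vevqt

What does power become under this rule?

s(18)→f(5) and o(14)→x(23) fit y≡15x+21 (mod 26); the inverse of 15 mod 26 is 7. Treating letters as 0–25, the rule is x ↦ 15x + 21 (mod 26).
On power: p(15)→15·15+21≡12=m; o(14)→15·14+21≡23=x; w(22)→15·22+21≡13=n; e(4)→15·4+21≡3=d; r(17)→15·17+21≡16=q (all mod 26).

mxndq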